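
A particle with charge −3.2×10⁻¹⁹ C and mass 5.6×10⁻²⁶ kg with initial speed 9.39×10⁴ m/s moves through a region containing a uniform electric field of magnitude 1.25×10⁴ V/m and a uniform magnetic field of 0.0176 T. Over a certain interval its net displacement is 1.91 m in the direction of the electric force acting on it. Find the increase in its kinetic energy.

ΔKE ≈ 7.64×10⁻¹⁵ J

The magnetic force is always ⟂ v and does no work; only the electric force changes KE.
ΔKE = F_E · d = |q|E d = (3.2×10⁻¹⁹)(1.25×10⁴)(1.91) ≈ 7.64×10⁻¹⁵ J.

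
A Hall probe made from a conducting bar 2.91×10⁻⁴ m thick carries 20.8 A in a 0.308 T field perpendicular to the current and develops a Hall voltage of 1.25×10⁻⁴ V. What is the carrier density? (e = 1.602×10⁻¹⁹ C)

From V_H = IB/(n e t), n = IB/(V_H e t).
n = (20.8)(0.308)/((1.25×10⁻⁴)(1.602×10⁻¹⁹)(2.91×10⁻⁴)) ≈ 1.10×10²⁷ m⁻³.

n ≈ 1.10×10²⁷ m⁻³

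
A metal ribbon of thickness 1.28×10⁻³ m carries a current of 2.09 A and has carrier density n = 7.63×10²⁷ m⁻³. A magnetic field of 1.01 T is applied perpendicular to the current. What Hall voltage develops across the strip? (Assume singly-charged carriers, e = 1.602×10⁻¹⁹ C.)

V_H ≈ 1.35×10⁻⁶ V

V_H = IB/(n e t).
V_H = (2.09)(1.01)/((7.63×10²⁷)(1.602×10⁻¹⁹)(1.28×10⁻³)) ≈ 1.35×10⁻⁶ V.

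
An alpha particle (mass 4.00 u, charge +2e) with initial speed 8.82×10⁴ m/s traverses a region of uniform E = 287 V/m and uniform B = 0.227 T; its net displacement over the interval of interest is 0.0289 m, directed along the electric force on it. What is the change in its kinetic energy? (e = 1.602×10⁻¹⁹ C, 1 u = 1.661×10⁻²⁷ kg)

ΔKE ≈ 2.66×10⁻¹⁸ J

The magnetic force is always ⟂ v and does no work; only the electric force changes KE.
ΔKE = F_E · d = |q|E d = (3.204×10⁻¹⁹)(287)(0.0289) ≈ 2.66×10⁻¹⁸ J.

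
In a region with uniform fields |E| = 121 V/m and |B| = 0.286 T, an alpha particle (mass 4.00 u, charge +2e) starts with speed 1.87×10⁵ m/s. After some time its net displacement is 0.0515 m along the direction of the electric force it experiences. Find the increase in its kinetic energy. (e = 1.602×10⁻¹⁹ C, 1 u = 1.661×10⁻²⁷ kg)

The magnetic force is always ⟂ v and does no work; only the electric force changes KE.
ΔKE = F_E · d = |q|E d = (3.204×10⁻¹⁹)(121)(0.0515) ≈ 2.00×10⁻¹⁸ J.

ΔKE ≈ 2.00×10⁻¹⁸ J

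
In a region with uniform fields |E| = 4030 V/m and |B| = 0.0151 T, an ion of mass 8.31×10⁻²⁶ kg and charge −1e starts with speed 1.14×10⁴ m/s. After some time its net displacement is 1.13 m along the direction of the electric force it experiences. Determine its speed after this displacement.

v_f ≈ 1.33×10⁵ m/s

B does no work; ΔKE = |q|E d.
½mv_f² = ½mv₀² + |q|Ed = ½(8.31×10⁻²⁶)(1.14×10⁴)² + (1.602×10⁻¹⁹)(4030)(1.13) ≈ 5.400×10⁻¹⁸ J + 7.295×10⁻¹⁶ J ≈ 7.349×10⁻¹⁶ J.
v_f = √(2·7.349×10⁻¹⁶/8.31×10⁻²⁶) ≈ 1.33×10⁵ m/s.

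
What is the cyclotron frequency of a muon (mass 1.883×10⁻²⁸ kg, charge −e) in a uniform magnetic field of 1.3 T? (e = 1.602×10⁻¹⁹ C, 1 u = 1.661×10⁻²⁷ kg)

f ≈ 1.8×10⁸ Hz

f = |q|B/(2πm).
f = (1.602×10⁻¹⁹)(1.3)/(2π·1.883×10⁻²⁸) ≈ 1.8×10⁸ Hz.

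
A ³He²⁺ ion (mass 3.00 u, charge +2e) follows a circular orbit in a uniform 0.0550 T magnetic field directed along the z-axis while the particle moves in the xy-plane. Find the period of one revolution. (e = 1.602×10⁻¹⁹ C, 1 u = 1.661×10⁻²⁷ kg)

The cyclotron period depends only on m, q, B: T = 2πm/(|q|B).
T = 2π(4.983×10⁻²⁷)/((3.204×10⁻¹⁹)(0.0550)) ≈ 1.78×10⁻⁶ s.

T ≈ 1.78×10⁻⁶ s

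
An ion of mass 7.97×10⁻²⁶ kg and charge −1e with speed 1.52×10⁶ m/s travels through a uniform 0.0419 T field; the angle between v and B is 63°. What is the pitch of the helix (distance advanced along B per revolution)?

p ≈ 51.5 m

v∥ = v cosθ = 1.52×10⁶·cos63° ≈ 6.901×10⁵ m/s.
T = 2πm/(|q|B) = 2π(7.97×10⁻²⁶)/((1.602×10⁻¹⁹)(0.0419)) ≈ 7.460×10⁻⁵ s.
pitch = v∥ T = (6.901×10⁵)(7.460×10⁻⁵) ≈ 51.5 m.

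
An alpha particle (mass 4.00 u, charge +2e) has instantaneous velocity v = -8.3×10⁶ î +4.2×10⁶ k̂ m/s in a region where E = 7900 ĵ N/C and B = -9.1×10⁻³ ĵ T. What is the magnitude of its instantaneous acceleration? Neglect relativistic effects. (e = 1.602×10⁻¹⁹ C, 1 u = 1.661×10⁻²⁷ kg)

|a| ≈ 4.10×10¹² m/s²

v×B = (3.82×10⁴, 0, 7.55×10⁴) N/C.
E + v×B = (3.82×10⁴, 7900, 7.55×10⁴) N/C.
F = q(E + v×B) = (3.204×10⁻¹⁹ C)·(3.82×10⁴, 7900, 7.55×10⁴) = (1.22×10⁻¹⁴, 2.53×10⁻¹⁵, 2.42×10⁻¹⁴) N.
|a| = |F|/m = 2.724×10⁻¹⁴/6.644×10⁻²⁷ ≈ 4.10×10¹² m/s².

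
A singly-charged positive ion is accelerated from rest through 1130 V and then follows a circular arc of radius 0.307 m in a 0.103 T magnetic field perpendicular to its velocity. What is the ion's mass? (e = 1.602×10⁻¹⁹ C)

m ≈ 7.09×10⁻²⁶ kg

Combine |q|V = ½mv² and r = mv/(|q|B): eliminate v to get m = qB²r²/(2V).
m = (1.602×10⁻¹⁹)(0.103)²(0.307)²/(2·1130) ≈ 7.09×10⁻²⁶ kg.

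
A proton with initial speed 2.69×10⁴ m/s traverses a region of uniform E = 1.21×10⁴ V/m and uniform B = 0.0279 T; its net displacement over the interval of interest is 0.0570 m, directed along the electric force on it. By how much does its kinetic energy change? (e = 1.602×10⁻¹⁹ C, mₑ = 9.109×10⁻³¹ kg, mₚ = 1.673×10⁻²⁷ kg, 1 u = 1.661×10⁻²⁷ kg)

ΔKE ≈ 1.10×10⁻¹⁶ J

The magnetic force is always ⟂ v and does no work; only the electric force changes KE.
ΔKE = F_E · d = |q|E d = (1.602×10⁻¹⁹)(1.21×10⁴)(0.0570) ≈ 1.10×10⁻¹⁶ J.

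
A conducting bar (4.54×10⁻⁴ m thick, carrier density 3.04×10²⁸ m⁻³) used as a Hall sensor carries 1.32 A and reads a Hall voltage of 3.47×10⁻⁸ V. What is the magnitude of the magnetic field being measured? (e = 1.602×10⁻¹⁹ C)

From V_H = IB/(n e t), B = V_H n e t / I.
B = (3.47×10⁻⁸)(3.04×10²⁸)(1.602×10⁻¹⁹)(4.54×10⁻⁴)/1.32 ≈ 0.0581 T.

B ≈ 0.0581 T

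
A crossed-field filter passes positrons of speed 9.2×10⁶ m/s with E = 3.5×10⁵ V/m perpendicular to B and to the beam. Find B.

B = 0.038 T

Balance of forces in the selector: qE = qvB ⇒ B = E/v.
B = 3.5×10⁵/9.2×10⁶ = 0.038 T.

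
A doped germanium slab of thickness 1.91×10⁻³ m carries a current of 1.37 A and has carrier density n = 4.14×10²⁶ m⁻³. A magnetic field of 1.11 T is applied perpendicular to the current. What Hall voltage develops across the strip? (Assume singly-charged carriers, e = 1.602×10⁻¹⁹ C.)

V_H = IB/(n e t).
V_H = (1.37)(1.11)/((4.14×10²⁶)(1.602×10⁻¹⁹)(1.91×10⁻³)) ≈ 1.20×10⁻⁵ V.

V_H ≈ 1.20×10⁻⁵ V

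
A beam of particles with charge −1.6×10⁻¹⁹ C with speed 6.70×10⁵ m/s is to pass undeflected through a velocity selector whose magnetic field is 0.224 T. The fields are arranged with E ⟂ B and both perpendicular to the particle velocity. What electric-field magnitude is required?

For straight-line motion qE = qvB, so E = vB.
E = 6.70×10⁵ × 0.224 = 1.50×10⁵ V/m.

E = 1.50×10⁵ V/m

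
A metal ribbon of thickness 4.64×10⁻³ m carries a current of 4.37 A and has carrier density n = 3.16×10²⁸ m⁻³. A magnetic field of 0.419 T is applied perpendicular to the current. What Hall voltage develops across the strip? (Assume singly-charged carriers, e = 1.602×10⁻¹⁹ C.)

V_H ≈ 7.80×10⁻⁸ V

V_H = IB/(n e t).
V_H = (4.37)(0.419)/((3.16×10²⁸)(1.602×10⁻¹⁹)(4.64×10⁻³)) ≈ 7.80×10⁻⁸ V.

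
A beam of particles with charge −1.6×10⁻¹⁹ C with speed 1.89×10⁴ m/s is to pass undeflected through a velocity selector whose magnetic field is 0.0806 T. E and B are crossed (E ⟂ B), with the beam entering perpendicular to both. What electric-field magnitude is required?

E = 1520 V/m

For straight-line motion qE = qvB, so E = vB.
E = 1.89×10⁴ × 0.0806 = 1520 V/m.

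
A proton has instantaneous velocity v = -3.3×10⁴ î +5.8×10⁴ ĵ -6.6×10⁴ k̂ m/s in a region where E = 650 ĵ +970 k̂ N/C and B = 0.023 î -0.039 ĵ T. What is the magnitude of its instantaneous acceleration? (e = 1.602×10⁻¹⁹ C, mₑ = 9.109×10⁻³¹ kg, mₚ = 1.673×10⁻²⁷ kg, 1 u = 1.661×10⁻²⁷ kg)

v×B = (-2570, -1520, -47.0) N/C.
E + v×B = (-2570, -868, 923) N/C.
F = q(E + v×B) = (1.602×10⁻¹⁹ C)·(-2570, -868, 923) = (-4.12×10⁻¹⁶, -1.39×10⁻¹⁶, 1.48×10⁻¹⁶) N.
|a| = |F|/m = 4.596×10⁻¹⁶/1.673×10⁻²⁷ ≈ 2.75×10¹¹ m/s².

|a| ≈ 2.75×10¹¹ m/s²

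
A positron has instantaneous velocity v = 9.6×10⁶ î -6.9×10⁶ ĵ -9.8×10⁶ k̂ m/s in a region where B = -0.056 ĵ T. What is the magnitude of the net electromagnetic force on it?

|F| ≈ 1.23×10⁻¹³ N

v×B = (-5.49×10⁵, 0, -5.38×10⁵) N/C.
F = q v×B = (1.602×10⁻¹⁹ C)·(-5.49×10⁵, 0, -5.38×10⁵) = (-8.79×10⁻¹⁴, 0, -8.61×10⁻¹⁴) N.
|F| = 1.23×10⁻¹³ N.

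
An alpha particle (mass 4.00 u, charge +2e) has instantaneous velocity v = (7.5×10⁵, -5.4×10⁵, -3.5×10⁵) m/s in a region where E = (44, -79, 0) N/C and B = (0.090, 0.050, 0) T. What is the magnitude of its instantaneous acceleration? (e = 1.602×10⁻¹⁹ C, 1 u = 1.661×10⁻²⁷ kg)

|a| ≈ 4.50×10¹² m/s²

v×B = (1.75×10⁴, -3.15×10⁴, 8.61×10⁴) N/C.
E + v×B = (1.75×10⁴, -3.16×10⁴, 8.61×10⁴) N/C.
F = q(E + v×B) = (3.204×10⁻¹⁹ C)·(1.75×10⁴, -3.16×10⁴, 8.61×10⁴) = (5.62×10⁻¹⁵, -1.01×10⁻¹⁴, 2.76×10⁻¹⁴) N.
|a| = |F|/m = 2.992×10⁻¹⁴/6.644×10⁻²⁷ ≈ 4.50×10¹² m/s².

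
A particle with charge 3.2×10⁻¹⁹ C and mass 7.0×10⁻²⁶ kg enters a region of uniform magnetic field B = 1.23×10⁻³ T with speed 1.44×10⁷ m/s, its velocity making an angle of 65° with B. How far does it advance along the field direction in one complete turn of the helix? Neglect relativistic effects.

p ≈ 6800 m

v∥ = v cosθ = 1.44×10⁷·cos65° ≈ 6.086×10⁶ m/s.
T = 2πm/(|q|B) = 2π(7.0×10⁻²⁶)/((3.2×10⁻¹⁹)(1.23×10⁻³)) ≈ 1.117×10⁻³ s.
pitch = v∥ T = (6.086×10⁶)(1.117×10⁻³) ≈ 6800 m.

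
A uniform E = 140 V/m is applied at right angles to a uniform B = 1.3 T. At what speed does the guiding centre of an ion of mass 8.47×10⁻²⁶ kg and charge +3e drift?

The steady drift has the magnetic force balancing the electric force, so v_d = E/B.
v_d = 140/1.3 = 110 m/s.

v_d ≈ 110 m/s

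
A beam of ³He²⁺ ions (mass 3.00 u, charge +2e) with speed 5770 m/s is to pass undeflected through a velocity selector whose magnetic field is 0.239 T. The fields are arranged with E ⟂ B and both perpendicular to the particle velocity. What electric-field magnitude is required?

For straight-line motion qE = qvB, so E = vB.
E = 5770 × 0.239 = 1380 V/m.

E = 1380 V/m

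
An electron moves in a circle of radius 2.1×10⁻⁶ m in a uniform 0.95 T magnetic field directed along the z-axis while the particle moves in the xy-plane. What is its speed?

v ≈ 3.5×10⁵ m/s

From |q|vB = mv²/r, v = |q|Br/m.
v = (1.602×10⁻¹⁹)(0.95)(2.1×10⁻⁶)/9.109×10⁻³¹ ≈ 3.5×10⁵ m/s.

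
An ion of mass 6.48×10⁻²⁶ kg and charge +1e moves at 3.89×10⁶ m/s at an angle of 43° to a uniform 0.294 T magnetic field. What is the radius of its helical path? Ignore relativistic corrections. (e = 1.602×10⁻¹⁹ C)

r ≈ 3.65 m

v⊥ = v sinθ = 3.89×10⁶·sin43° ≈ 2.653×10⁶ m/s.
r = m v⊥/(|q|B) = (6.48×10⁻²⁶)(2.653×10⁶)/((1.602×10⁻¹⁹)(0.294)) ≈ 3.65 m.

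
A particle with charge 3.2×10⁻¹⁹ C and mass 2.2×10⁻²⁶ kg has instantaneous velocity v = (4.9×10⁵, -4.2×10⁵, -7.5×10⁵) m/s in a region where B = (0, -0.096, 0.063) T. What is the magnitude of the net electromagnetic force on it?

v×B = (-9.85×10⁴, -3.09×10⁴, -4.70×10⁴) N/C.
F = q v×B = (3.2×10⁻¹⁹ C)·(-9.85×10⁴, -3.09×10⁴, -4.70×10⁴) = (-3.15×10⁻¹⁴, -9.88×10⁻¹⁵, -1.51×10⁻¹⁴) N.
|F| = 3.63×10⁻¹⁴ N.

|F| ≈ 3.63×10⁻¹⁴ N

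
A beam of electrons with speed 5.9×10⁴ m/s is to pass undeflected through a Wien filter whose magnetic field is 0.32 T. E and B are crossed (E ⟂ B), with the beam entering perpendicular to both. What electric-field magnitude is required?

For straight-line motion qE = qvB, so E = vB.
E = 5.9×10⁴ × 0.32 = 1.9×10⁴ V/m.

E = 1.9×10⁴ V/m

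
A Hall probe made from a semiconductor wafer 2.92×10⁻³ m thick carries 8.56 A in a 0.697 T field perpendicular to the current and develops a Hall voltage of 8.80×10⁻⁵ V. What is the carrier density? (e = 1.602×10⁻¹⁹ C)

From V_H = IB/(n e t), n = IB/(V_H e t).
n = (8.56)(0.697)/((8.80×10⁻⁵)(1.602×10⁻¹⁹)(2.92×10⁻³)) ≈ 1.45×10²⁶ m⁻³.

n ≈ 1.45×10²⁶ m⁻³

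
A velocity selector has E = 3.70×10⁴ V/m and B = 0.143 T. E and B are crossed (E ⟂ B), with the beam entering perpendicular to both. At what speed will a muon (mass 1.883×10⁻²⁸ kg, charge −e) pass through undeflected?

Straight-line motion ⇒ electric and magnetic forces cancel, so E = vB.
v = E/B = 3.70×10⁴/0.143 = 2.59×10⁵ m/s.
The result is independent of the particle's charge and mass.

v = 2.59×10⁵ m/s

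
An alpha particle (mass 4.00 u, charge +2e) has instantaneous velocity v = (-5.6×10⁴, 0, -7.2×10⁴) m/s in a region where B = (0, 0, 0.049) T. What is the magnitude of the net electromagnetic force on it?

v×B = (0, 2740, 0) N/C.
F = q v×B = (3.204×10⁻¹⁹ C)·(0, 2740, 0) = (0, 8.79×10⁻¹⁶, 0) N.
|F| = 8.79×10⁻¹⁶ N.

|F| ≈ 8.79×10⁻¹⁶ N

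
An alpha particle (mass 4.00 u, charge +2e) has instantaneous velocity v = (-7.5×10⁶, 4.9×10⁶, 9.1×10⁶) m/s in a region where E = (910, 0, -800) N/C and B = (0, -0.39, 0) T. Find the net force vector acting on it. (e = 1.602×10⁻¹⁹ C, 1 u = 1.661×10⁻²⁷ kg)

F ≈ (1.14×10⁻¹², 0, 9.37×10⁻¹³) N

v×B = (3.55×10⁶, 0, 2.92×10⁶) N/C.
E + v×B = (3.55×10⁶, 0, 2.92×10⁶) N/C.
F = q(E + v×B) = (3.204×10⁻¹⁹ C)·(3.55×10⁶, 0, 2.92×10⁶) = (1.14×10⁻¹², 0, 9.37×10⁻¹³) N.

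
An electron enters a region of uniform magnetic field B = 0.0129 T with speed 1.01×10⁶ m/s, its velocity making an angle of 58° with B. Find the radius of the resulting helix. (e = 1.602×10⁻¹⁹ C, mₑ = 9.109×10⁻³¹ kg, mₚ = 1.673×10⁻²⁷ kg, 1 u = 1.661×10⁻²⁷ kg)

r ≈ 3.78×10⁻⁴ m

v⊥ = v sinθ = 1.01×10⁶·sin58° ≈ 8.565×10⁵ m/s.
r = m v⊥/(|q|B) = (9.109×10⁻³¹)(8.565×10⁵)/((1.602×10⁻¹⁹)(0.0129)) ≈ 3.78×10⁻⁴ m.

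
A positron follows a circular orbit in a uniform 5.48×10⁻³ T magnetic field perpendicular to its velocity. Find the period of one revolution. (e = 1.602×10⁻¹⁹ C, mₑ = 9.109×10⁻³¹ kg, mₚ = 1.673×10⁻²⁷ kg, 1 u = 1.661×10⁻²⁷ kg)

The cyclotron period depends only on m, q, B: T = 2πm/(|q|B).
T = 2π(9.109×10⁻³¹)/((1.602×10⁻¹⁹)(5.48×10⁻³)) ≈ 6.52×10⁻⁹ s.

T ≈ 6.52×10⁻⁹ s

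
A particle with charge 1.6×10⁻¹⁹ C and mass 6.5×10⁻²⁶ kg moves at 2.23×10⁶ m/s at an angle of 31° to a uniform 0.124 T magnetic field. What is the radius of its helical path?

r ≈ 3.76 m

v⊥ = v sinθ = 2.23×10⁶·sin31° ≈ 1.149×10⁶ m/s.
r = m v⊥/(|q|B) = (6.5×10⁻²⁶)(1.149×10⁶)/((1.6×10⁻¹⁹)(0.124)) ≈ 3.76 m.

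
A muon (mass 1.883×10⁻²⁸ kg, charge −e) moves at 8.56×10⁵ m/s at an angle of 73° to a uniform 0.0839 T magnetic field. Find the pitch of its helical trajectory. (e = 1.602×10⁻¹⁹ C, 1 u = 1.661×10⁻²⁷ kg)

v∥ = v cosθ = 8.56×10⁵·cos73° ≈ 2.503×10⁵ m/s.
T = 2πm/(|q|B) = 2π(1.883×10⁻²⁸)/((1.602×10⁻¹⁹)(0.0839)) ≈ 8.802×10⁻⁸ s.
pitch = v∥ T = (2.503×10⁵)(8.802×10⁻⁸) ≈ 0.0220 m.

p ≈ 0.0220 m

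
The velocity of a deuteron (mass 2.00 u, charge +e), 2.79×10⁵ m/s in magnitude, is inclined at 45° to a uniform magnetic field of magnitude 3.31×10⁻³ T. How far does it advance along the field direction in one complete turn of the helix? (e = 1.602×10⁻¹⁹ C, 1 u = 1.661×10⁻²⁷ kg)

v∥ = v cosθ = 2.79×10⁵·cos45° ≈ 1.973×10⁵ m/s.
T = 2πm/(|q|B) = 2π(3.322×10⁻²⁷)/((1.602×10⁻¹⁹)(3.31×10⁻³)) ≈ 3.936×10⁻⁵ s.
pitch = v∥ T = (1.973×10⁵)(3.936×10⁻⁵) ≈ 7.77 m.

p ≈ 7.77 m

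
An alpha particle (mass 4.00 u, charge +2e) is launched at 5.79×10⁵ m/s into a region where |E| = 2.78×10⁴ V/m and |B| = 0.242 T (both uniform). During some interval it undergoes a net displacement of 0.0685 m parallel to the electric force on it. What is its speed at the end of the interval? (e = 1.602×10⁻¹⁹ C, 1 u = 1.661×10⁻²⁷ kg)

v_f ≈ 7.20×10⁵ m/s

B does no work; ΔKE = |q|E d.
½mv_f² = ½mv₀² + |q|Ed = ½(6.644×10⁻²⁷)(5.79×10⁵)² + (3.204×10⁻¹⁹)(2.78×10⁴)(0.0685) ≈ 1.114×10⁻¹⁵ J + 6.101×10⁻¹⁶ J ≈ 1.724×10⁻¹⁵ J.
v_f = √(2·1.724×10⁻¹⁵/6.644×10⁻²⁷) ≈ 7.20×10⁵ m/s.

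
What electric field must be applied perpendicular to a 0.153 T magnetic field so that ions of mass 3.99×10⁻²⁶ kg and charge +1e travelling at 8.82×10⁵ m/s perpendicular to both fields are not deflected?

E = 1.35×10⁵ V/m

For straight-line motion qE = qvB, so E = vB.
E = 8.82×10⁵ × 0.153 = 1.35×10⁵ V/m.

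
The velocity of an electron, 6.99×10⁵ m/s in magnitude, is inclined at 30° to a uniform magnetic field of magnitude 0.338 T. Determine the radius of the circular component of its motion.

r ≈ 5.88×10⁻⁶ m

v⊥ = v sinθ = 6.99×10⁵·sin30° ≈ 3.495×10⁵ m/s.
r = m v⊥/(|q|B) = (9.109×10⁻³¹)(3.495×10⁵)/((1.602×10⁻¹⁹)(0.338)) ≈ 5.88×10⁻⁶ m.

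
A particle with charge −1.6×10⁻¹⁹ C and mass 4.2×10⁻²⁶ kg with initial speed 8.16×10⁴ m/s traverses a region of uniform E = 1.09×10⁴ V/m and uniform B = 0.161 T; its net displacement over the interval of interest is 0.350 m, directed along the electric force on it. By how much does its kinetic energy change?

ΔKE ≈ 6.10×10⁻¹⁶ J

The magnetic force is always ⟂ v and does no work; only the electric force changes KE.
ΔKE = F_E · d = |q|E d = (1.6×10⁻¹⁹)(1.09×10⁴)(0.350) ≈ 6.10×10⁻¹⁶ J.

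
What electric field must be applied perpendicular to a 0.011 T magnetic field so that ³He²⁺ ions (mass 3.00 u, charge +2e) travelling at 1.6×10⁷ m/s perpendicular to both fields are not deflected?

For straight-line motion qE = qvB, so E = vB.
E = 1.6×10⁷ × 0.011 = 1.8×10⁵ V/m.

E = 1.8×10⁵ V/m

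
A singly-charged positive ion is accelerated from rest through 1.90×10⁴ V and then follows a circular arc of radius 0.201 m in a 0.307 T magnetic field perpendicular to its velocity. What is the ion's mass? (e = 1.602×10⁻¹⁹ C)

m ≈ 1.61×10⁻²⁶ kg

Combine |q|V = ½mv² and r = mv/(|q|B): eliminate v to get m = qB²r²/(2V).
m = (1.602×10⁻¹⁹)(0.307)²(0.201)²/(2·1.90×10⁴) ≈ 1.61×10⁻²⁶ kg.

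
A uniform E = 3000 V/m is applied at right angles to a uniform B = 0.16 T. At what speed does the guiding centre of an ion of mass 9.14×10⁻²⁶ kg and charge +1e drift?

In crossed fields the guiding centre drifts at v_d = |E×B|/B² = E/B, independent of charge and mass.
v_d = 3000/0.16 = 1.9×10⁴ m/s.

v_d ≈ 1.9×10⁴ m/s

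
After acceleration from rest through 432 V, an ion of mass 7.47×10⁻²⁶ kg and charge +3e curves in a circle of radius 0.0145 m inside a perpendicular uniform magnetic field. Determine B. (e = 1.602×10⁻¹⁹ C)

v = √(2|q|V/m) = √(2·4.806×10⁻¹⁹·432/7.47×10⁻²⁶) ≈ 7.456×10⁴ m/s.
B = mv/(|q|r) = (7.47×10⁻²⁶)(7.456×10⁴)/((4.806×10⁻¹⁹)(0.0145)) ≈ 0.799 T.

B ≈ 0.799 T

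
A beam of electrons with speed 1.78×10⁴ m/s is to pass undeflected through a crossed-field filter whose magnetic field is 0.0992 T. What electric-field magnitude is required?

E = 1770 V/m

For straight-line motion qE = qvB, so E = vB.
E = 1.78×10⁴ × 0.0992 = 1770 V/m.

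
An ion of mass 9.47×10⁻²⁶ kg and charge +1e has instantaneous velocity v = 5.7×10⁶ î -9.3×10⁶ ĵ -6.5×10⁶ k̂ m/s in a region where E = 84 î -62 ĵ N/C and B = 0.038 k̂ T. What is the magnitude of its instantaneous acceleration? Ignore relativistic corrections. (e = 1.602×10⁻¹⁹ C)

v×B = (-3.53×10⁵, -2.17×10⁵, 0) N/C.
E + v×B = (-3.53×10⁵, -2.17×10⁵, 0) N/C.
F = q(E + v×B) = (1.602×10⁻¹⁹ C)·(-3.53×10⁵, -2.17×10⁵, 0) = (-5.66×10⁻¹⁴, -3.47×10⁻¹⁴, 0) N.
|a| = |F|/m = 6.640×10⁻¹⁴/9.47×10⁻²⁶ ≈ 7.01×10¹¹ m/s².

|a| ≈ 7.01×10¹¹ m/s²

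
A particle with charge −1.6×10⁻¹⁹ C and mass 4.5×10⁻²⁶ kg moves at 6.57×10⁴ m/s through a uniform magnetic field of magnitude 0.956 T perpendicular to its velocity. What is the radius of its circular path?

r ≈ 0.0193 m

The magnetic force provides the centripetal force: |q|vB = mv²/r.
r = mv/(|q|B) = (4.5×10⁻²⁶)(6.57×10⁴)/((1.6×10⁻¹⁹)(0.956)) ≈ 0.0193 m.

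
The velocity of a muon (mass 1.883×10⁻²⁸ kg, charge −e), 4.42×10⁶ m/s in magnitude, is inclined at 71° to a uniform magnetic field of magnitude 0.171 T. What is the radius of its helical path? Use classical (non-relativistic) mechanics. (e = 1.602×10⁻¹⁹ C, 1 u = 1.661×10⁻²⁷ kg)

v⊥ = v sinθ = 4.42×10⁶·sin71° ≈ 4.179×10⁶ m/s.
r = m v⊥/(|q|B) = (1.883×10⁻²⁸)(4.179×10⁶)/((1.602×10⁻¹⁹)(0.171)) ≈ 0.0287 m.

r ≈ 0.0287 m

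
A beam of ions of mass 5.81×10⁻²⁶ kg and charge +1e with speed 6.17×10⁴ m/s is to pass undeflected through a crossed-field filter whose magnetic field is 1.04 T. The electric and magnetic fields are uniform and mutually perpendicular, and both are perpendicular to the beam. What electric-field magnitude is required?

E = 6.42×10⁴ V/m

For straight-line motion qE = qvB, so E = vB.
E = 6.17×10⁴ × 1.04 = 6.42×10⁴ V/m.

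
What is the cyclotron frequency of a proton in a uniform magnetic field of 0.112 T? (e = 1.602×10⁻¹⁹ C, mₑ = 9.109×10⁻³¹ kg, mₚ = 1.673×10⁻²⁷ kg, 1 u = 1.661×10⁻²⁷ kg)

f ≈ 1.71×10⁶ Hz

f = |q|B/(2πm).
f = (1.602×10⁻¹⁹)(0.112)/(2π·1.673×10⁻²⁷) ≈ 1.71×10⁶ Hz.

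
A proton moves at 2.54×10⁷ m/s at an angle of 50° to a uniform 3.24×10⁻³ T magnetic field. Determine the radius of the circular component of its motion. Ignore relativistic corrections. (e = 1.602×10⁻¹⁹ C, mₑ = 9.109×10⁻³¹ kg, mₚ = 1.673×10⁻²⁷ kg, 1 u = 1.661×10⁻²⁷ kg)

r ≈ 62.7 m

v⊥ = v sinθ = 2.54×10⁷·sin50° ≈ 1.946×10⁷ m/s.
r = m v⊥/(|q|B) = (1.673×10⁻²⁷)(1.946×10⁷)/((1.602×10⁻¹⁹)(3.24×10⁻³)) ≈ 62.7 m.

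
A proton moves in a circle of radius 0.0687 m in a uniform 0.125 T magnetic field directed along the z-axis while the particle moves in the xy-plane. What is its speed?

v ≈ 8.22×10⁵ m/s

From |q|vB = mv²/r, v = |q|Br/m.
v = (1.602×10⁻¹⁹)(0.125)(0.0687)/1.673×10⁻²⁷ ≈ 8.22×10⁵ m/s.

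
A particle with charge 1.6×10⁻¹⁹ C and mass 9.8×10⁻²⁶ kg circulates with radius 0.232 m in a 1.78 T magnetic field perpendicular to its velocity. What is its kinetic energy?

v = |q|Br/m, then KE = ½mv² = (qBr)²/(2m).
v = (1.6×10⁻¹⁹)(1.78)(0.232)/9.8×10⁻²⁶ ≈ 6.742×10⁵ m/s.
KE = ½(9.8×10⁻²⁶)(6.742×10⁵)² ≈ 2.23×10⁻¹⁴ J = 1.39×10⁵ eV.

KE ≈ 1.39×10⁵ eV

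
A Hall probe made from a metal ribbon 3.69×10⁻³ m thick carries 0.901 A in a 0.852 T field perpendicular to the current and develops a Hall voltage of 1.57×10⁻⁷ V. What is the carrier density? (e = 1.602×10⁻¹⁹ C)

From V_H = IB/(n e t), n = IB/(V_H e t).
n = (0.901)(0.852)/((1.57×10⁻⁷)(1.602×10⁻¹⁹)(3.69×10⁻³)) ≈ 8.27×10²⁷ m⁻³.

n ≈ 8.27×10²⁷ m⁻³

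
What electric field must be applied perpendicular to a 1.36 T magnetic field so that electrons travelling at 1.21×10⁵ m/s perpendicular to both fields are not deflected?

For straight-line motion qE = qvB, so E = vB.
E = 1.21×10⁵ × 1.36 = 1.65×10⁵ V/m.

E = 1.65×10⁵ V/m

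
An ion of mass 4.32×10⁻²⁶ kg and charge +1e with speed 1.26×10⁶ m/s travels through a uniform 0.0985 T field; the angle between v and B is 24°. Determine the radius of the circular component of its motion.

r ≈ 1.40 m

v⊥ = v sinθ = 1.26×10⁶·sin24° ≈ 5.125×10⁵ m/s.
r = m v⊥/(|q|B) = (4.32×10⁻²⁶)(5.125×10⁵)/((1.602×10⁻¹⁹)(0.0985)) ≈ 1.40 m.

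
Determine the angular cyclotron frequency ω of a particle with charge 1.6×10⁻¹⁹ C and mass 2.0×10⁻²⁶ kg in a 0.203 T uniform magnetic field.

ω = |q|B/m.
ω = (1.6×10⁻¹⁹)(0.203)/2.0×10⁻²⁶ ≈ 1.62×10⁶ rad/s.

ω ≈ 1.62×10⁶ rad/s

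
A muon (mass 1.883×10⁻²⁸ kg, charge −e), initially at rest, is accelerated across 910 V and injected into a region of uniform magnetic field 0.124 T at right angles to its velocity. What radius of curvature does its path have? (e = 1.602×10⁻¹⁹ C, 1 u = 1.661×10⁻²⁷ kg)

Acceleration: |q|V = ½mv² ⇒ v = √(2|q|V/m) = √(2·1.602×10⁻¹⁹·910/1.883×10⁻²⁸) ≈ 1.244×10⁶ m/s.
In the field: r = mv/(|q|B) = (1.883×10⁻²⁸)(1.244×10⁶)/((1.602×10⁻¹⁹)(0.124)) ≈ 0.0118 m.

r ≈ 0.0118 m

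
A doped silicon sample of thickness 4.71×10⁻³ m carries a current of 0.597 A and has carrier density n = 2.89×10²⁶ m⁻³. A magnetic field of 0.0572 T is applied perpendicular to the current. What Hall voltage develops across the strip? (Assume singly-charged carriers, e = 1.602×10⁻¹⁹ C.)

V_H = IB/(n e t).
V_H = (0.597)(0.0572)/((2.89×10²⁶)(1.602×10⁻¹⁹)(4.71×10⁻³)) ≈ 1.57×10⁻⁷ V.

V_H ≈ 1.57×10⁻⁷ V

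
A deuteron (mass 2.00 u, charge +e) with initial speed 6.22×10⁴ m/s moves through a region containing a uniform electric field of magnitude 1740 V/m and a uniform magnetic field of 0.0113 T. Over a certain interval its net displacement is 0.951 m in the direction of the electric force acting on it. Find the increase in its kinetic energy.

ΔKE ≈ 2.65×10⁻¹⁶ J

The magnetic force is always ⟂ v and does no work; only the electric force changes KE.
ΔKE = F_E · d = |q|E d = (1.602×10⁻¹⁹)(1740)(0.951) ≈ 2.65×10⁻¹⁶ J.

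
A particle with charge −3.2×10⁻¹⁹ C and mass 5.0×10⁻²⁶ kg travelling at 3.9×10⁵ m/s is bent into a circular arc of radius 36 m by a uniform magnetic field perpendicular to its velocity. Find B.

B ≈ 1.7×10⁻³ T

From |q|vB = mv²/r, B = mv/(|q|r).
B = (5.0×10⁻²⁶)(3.9×10⁵)/((3.2×10⁻¹⁹)(36)) ≈ 1.7×10⁻³ T.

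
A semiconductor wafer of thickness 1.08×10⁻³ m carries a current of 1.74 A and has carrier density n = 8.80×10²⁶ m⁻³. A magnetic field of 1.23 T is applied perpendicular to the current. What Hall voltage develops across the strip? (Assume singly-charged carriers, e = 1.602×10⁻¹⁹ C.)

V_H = IB/(n e t).
V_H = (1.74)(1.23)/((8.80×10²⁶)(1.602×10⁻¹⁹)(1.08×10⁻³)) ≈ 1.41×10⁻⁵ V.

V_H ≈ 1.41×10⁻⁵ V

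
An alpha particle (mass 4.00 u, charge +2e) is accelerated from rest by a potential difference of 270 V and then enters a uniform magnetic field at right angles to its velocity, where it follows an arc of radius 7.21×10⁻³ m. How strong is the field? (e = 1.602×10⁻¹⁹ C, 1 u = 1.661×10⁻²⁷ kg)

v = √(2|q|V/m) = √(2·3.204×10⁻¹⁹·270/6.644×10⁻²⁷) ≈ 1.614×10⁵ m/s.
B = mv/(|q|r) = (6.644×10⁻²⁷)(1.614×10⁵)/((3.204×10⁻¹⁹)(7.21×10⁻³)) ≈ 0.464 T.

B ≈ 0.464 T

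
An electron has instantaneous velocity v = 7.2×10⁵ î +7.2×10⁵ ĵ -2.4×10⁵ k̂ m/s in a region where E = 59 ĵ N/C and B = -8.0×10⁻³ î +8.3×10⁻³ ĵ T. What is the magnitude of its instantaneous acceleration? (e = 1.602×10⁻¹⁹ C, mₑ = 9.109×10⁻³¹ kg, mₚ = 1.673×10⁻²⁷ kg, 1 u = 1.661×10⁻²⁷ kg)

v×B = (1990, 1920, 1.17×10⁴) N/C.
E + v×B = (1990, 1980, 1.17×10⁴) N/C.
F = q(E + v×B) = (−1.602×10⁻¹⁹ C)·(1990, 1980, 1.17×10⁴) = (-3.19×10⁻¹⁶, -3.17×10⁻¹⁶, -1.88×10⁻¹⁵) N.
|a| = |F|/m = 1.933×10⁻¹⁵/9.109×10⁻³¹ ≈ 2.12×10¹⁵ m/s².

|a| ≈ 2.12×10¹⁵ m/s²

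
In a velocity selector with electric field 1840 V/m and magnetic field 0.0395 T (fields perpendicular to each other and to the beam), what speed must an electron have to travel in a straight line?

Straight-line motion ⇒ electric and magnetic forces cancel, so E = vB.
v = E/B = 1840/0.0395 = 4.66×10⁴ m/s.

v = 4.66×10⁴ m/s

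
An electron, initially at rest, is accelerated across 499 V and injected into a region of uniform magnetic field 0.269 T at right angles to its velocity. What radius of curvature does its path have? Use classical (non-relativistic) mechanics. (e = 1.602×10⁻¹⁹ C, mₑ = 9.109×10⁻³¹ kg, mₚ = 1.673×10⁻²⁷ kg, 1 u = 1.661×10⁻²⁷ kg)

Acceleration: |q|V = ½mv² ⇒ v = √(2|q|V/m) = √(2·1.602×10⁻¹⁹·499/9.109×10⁻³¹) ≈ 1.325×10⁷ m/s.
In the field: r = mv/(|q|B) = (9.109×10⁻³¹)(1.325×10⁷)/((1.602×10⁻¹⁹)(0.269)) ≈ 2.80×10⁻⁴ m.

r ≈ 2.80×10⁻⁴ m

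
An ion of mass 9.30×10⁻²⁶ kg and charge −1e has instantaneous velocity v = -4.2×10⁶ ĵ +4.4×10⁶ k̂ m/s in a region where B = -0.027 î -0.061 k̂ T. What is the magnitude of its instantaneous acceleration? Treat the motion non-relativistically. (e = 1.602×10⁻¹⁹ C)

|a| ≈ 5.24×10¹¹ m/s²

v×B = (2.56×10⁵, -1.19×10⁵, -1.13×10⁵) N/C.
F = q v×B = (−1.602×10⁻¹⁹ C)·(2.56×10⁵, -1.19×10⁵, -1.13×10⁵) = (-4.10×10⁻¹⁴, 1.90×10⁻¹⁴, 1.82×10⁻¹⁴) N.
|a| = |F|/m = 4.875×10⁻¹⁴/9.30×10⁻²⁶ ≈ 5.24×10¹¹ m/s².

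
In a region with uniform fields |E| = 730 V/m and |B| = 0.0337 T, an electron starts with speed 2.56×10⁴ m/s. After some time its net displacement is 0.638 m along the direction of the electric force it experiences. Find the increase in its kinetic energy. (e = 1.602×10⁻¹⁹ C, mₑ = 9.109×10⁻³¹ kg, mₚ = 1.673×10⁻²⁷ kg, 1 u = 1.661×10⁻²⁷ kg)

The magnetic force is always ⟂ v and does no work; only the electric force changes KE.
ΔKE = F_E · d = |q|E d = (1.602×10⁻¹⁹)(730)(0.638) ≈ 7.46×10⁻¹⁷ J.

ΔKE ≈ 7.46×10⁻¹⁷ J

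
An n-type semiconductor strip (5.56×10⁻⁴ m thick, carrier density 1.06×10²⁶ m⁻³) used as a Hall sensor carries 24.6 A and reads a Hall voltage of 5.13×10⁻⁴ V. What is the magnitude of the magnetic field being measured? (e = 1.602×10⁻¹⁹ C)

B ≈ 0.197 T

From V_H = IB/(n e t), B = V_H n e t / I.
B = (5.13×10⁻⁴)(1.06×10²⁶)(1.602×10⁻¹⁹)(5.56×10⁻⁴)/24.6 ≈ 0.197 T.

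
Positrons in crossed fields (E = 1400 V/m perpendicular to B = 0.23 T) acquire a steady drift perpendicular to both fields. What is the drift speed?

The steady drift has the magnetic force balancing the electric force, so v_d = E/B.
v_d = 1400/0.23 = 6100 m/s.

v_d ≈ 6100 m/s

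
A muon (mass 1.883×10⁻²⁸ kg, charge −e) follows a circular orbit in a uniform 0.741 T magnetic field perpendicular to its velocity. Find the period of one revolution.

T ≈ 9.97×10⁻⁹ s

The cyclotron period depends only on m, q, B: T = 2πm/(|q|B).
T = 2π(1.883×10⁻²⁸)/((1.602×10⁻¹⁹)(0.741)) ≈ 9.97×10⁻⁹ s.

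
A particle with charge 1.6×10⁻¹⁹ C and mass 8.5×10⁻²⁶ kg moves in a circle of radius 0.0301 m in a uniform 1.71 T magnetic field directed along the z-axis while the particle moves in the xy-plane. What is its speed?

v ≈ 9.69×10⁴ m/s

From |q|vB = mv²/r, v = |q|Br/m.
v = (1.6×10⁻¹⁹)(1.71)(0.0301)/8.5×10⁻²⁶ ≈ 9.69×10⁴ m/s.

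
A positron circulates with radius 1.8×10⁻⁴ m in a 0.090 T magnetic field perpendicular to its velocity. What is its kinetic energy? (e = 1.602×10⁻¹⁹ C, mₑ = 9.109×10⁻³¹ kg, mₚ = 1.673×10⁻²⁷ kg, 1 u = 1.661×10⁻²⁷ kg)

v = |q|Br/m, then KE = ½mv² = (qBr)²/(2m).
v = (1.602×10⁻¹⁹)(0.090)(1.8×10⁻⁴)/9.109×10⁻³¹ ≈ 2.849×10⁶ m/s.
KE = ½(9.109×10⁻³¹)(2.849×10⁶)² ≈ 3.7×10⁻¹⁸ J.

KE ≈ 3.7×10⁻¹⁸ J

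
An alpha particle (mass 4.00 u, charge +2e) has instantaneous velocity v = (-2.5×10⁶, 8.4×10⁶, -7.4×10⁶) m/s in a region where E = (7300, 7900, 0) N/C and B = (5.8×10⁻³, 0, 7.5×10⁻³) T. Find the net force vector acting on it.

F ≈ (2.25×10⁻¹⁴, -5.21×10⁻¹⁵, -1.56×10⁻¹⁴) N

v×B = (6.30×10⁴, -2.42×10⁴, -4.87×10⁴) N/C.
E + v×B = (7.03×10⁴, -1.63×10⁴, -4.87×10⁴) N/C.
F = q(E + v×B) = (3.204×10⁻¹⁹ C)·(7.03×10⁴, -1.63×10⁴, -4.87×10⁴) = (2.25×10⁻¹⁴, -5.21×10⁻¹⁵, -1.56×10⁻¹⁴) N.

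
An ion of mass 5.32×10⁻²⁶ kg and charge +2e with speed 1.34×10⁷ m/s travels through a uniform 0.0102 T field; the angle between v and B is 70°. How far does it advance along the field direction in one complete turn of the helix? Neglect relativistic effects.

v∥ = v cosθ = 1.34×10⁷·cos70° ≈ 4.583×10⁶ m/s.
T = 2πm/(|q|B) = 2π(5.32×10⁻²⁶)/((3.204×10⁻¹⁹)(0.0102)) ≈ 1.023×10⁻⁴ s.
pitch = v∥ T = (4.583×10⁶)(1.023×10⁻⁴) ≈ 469 m.

p ≈ 469 m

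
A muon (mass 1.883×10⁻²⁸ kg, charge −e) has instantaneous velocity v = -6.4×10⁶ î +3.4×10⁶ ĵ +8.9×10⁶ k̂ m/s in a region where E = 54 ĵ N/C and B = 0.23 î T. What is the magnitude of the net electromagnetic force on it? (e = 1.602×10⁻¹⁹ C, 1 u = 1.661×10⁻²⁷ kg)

v×B = (0, 2.05×10⁶, -7.82×10⁵) N/C.
E + v×B = (0, 2.05×10⁶, -7.82×10⁵) N/C.
F = q(E + v×B) = (−1.602×10⁻¹⁹ C)·(0, 2.05×10⁶, -7.82×10⁵) = (0, -3.28×10⁻¹³, 1.25×10⁻¹³) N.
|F| = 3.51×10⁻¹³ N.

|F| ≈ 3.51×10⁻¹³ N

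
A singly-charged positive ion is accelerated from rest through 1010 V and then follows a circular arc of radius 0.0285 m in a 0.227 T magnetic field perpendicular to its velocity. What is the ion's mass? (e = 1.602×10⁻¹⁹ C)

Combine |q|V = ½mv² and r = mv/(|q|B): eliminate v to get m = qB²r²/(2V).
m = (1.602×10⁻¹⁹)(0.227)²(0.0285)²/(2·1010) ≈ 3.32×10⁻²⁷ kg.

m ≈ 3.32×10⁻²⁷ kg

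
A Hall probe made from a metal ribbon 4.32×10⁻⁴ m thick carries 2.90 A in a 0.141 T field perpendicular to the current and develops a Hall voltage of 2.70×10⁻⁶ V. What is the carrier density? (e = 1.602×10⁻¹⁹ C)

From V_H = IB/(n e t), n = IB/(V_H e t).
n = (2.90)(0.141)/((2.70×10⁻⁶)(1.602×10⁻¹⁹)(4.32×10⁻⁴)) ≈ 2.19×10²⁷ m⁻³.

n ≈ 2.19×10²⁷ m⁻³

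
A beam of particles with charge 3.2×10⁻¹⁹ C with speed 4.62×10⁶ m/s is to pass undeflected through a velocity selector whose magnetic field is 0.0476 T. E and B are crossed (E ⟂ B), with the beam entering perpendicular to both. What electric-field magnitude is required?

For straight-line motion qE = qvB, so E = vB.
E = 4.62×10⁶ × 0.0476 = 2.20×10⁵ V/m.

E = 2.20×10⁵ V/m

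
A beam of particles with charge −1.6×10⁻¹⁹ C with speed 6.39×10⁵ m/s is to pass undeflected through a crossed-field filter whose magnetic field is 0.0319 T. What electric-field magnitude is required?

For straight-line motion qE = qvB, so E = vB.
E = 6.39×10⁵ × 0.0319 = 2.04×10⁴ V/m.

E = 2.04×10⁴ V/m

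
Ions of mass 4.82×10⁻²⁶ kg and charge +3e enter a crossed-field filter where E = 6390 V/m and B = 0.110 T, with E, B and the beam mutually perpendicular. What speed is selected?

Straight-line motion ⇒ electric and magnetic forces cancel, so E = vB.
v = E/B = 6390/0.110 = 5.81×10⁴ m/s.

v = 5.81×10⁴ m/s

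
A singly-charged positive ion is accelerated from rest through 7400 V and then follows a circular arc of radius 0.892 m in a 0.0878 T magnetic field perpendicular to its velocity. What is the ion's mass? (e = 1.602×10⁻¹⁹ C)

m ≈ 6.64×10⁻²⁶ kg

Combine |q|V = ½mv² and r = mv/(|q|B): eliminate v to get m = qB²r²/(2V).
m = (1.602×10⁻¹⁹)(0.0878)²(0.892)²/(2·7400) ≈ 6.64×10⁻²⁶ kg.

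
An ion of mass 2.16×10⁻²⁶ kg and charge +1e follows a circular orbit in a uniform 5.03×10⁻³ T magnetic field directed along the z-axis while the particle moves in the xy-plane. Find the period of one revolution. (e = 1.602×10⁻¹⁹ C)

T ≈ 1.68×10⁻⁴ s

The cyclotron period depends only on m, q, B: T = 2πm/(|q|B).
T = 2π(2.16×10⁻²⁶)/((1.602×10⁻¹⁹)(5.03×10⁻³)) ≈ 1.68×10⁻⁴ s.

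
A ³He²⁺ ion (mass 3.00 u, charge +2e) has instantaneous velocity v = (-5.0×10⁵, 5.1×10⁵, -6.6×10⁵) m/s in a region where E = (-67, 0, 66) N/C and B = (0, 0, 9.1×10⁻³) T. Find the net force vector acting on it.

F ≈ (1.47×10⁻¹⁵, 1.46×10⁻¹⁵, 2.11×10⁻¹⁷) N

v×B = (4640, 4550, 0) N/C.
E + v×B = (4570, 4550, 66.0) N/C.
F = q(E + v×B) = (3.204×10⁻¹⁹ C)·(4570, 4550, 66.0) = (1.47×10⁻¹⁵, 1.46×10⁻¹⁵, 2.11×10⁻¹⁷) N.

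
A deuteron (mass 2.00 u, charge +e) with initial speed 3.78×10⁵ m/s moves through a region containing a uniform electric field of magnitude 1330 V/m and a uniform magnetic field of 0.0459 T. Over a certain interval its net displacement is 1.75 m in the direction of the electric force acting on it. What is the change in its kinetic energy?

The magnetic force is always ⟂ v and does no work; only the electric force changes KE.
ΔKE = F_E · d = |q|E d = (1.602×10⁻¹⁹)(1330)(1.75) ≈ 3.73×10⁻¹⁶ J.

ΔKE ≈ 3.73×10⁻¹⁶ J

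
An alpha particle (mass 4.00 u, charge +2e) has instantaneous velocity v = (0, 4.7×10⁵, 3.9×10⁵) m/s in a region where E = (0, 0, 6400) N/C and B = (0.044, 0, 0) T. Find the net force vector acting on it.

F ≈ (0, 5.50×10⁻¹⁵, -4.58×10⁻¹⁵) N

v×B = (0, 1.72×10⁴, -2.07×10⁴) N/C.
E + v×B = (0, 1.72×10⁴, -1.43×10⁴) N/C.
F = q(E + v×B) = (3.204×10⁻¹⁹ C)·(0, 1.72×10⁴, -1.43×10⁴) = (0, 5.50×10⁻¹⁵, -4.58×10⁻¹⁵) N.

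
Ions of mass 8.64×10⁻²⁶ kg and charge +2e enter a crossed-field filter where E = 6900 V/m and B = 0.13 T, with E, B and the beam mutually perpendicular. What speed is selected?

Zero net Lorentz force requires |qE| = |q v×B|, i.e. E = vB.
v = E/B = 6900/0.13 = 5.3×10⁴ m/s.

v = 5.3×10⁴ m/s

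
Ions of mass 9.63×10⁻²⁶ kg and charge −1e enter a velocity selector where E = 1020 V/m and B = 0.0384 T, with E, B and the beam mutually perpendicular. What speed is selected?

Straight-line motion ⇒ electric and magnetic forces cancel, so E = vB.
v = E/B = 1020/0.0384 = 2.66×10⁴ m/s.

v = 2.66×10⁴ m/s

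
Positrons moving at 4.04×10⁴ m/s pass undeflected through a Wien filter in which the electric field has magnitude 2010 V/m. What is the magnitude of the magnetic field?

Balance of forces in the selector: qE = qvB ⇒ B = E/v.
B = 2010/4.04×10⁴ = 0.0498 T.

B = 0.0498 T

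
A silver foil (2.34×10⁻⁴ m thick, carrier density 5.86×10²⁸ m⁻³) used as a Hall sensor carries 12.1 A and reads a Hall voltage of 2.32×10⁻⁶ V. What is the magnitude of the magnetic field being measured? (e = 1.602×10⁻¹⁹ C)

B ≈ 0.421 T

From V_H = IB/(n e t), B = V_H n e t / I.
B = (2.32×10⁻⁶)(5.86×10²⁸)(1.602×10⁻¹⁹)(2.34×10⁻⁴)/12.1 ≈ 0.421 T.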